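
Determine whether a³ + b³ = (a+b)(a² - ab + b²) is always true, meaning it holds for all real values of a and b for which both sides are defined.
Claim: a³ + b³ = (a+b)(a² - ab + b²).
Reasoning: Expand the right side: (a+b)(a² - ab + b²) = a³ - a²b + ab² + a²b - ab² + b³ = a³ + b³ (the middle terms cancel in pairs).
So the two sides agree for all real values of a and b for which both sides are defined.

Conclusion: Yes, this is an identity.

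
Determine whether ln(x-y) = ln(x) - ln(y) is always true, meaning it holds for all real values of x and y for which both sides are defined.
Claim: ln(x-y) = ln(x) - ln(y).
Test a specific point where both sides are defined: x = 5, y = 1.
LHS = ln(x-y) ≈ 1.3863
RHS = ln(x) - ln(y) ≈ 1.6094
Since 1.3863 ≠ 1.6094, the equation fails at this point, so it cannot hold for all real values of x and y for which both sides are defined.
ln(x) - ln(y) = ln(x/y), not ln(x-y).

Conclusion: No, this is NOT an identity.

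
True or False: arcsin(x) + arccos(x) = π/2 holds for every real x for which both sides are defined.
Claim: arcsin(x) + arccos(x) = π/2.
Reasoning: Both sides are defined for -1 ≤ x ≤ 1. Let θ = arcsin(x), so sin θ = x and θ ∈ [-π/2, π/2]. Then cos(π/2 - θ) = sin θ = x and π/2 - θ ∈ [0, π], which is exactly the range of arccos, so arccos(x) = π/2 - θ. Adding: arcsin(x) + arccos(x) = θ + (π/2 - θ) = π/2.
So the two sides agree for every real x for which both sides are defined.

Conclusion: True.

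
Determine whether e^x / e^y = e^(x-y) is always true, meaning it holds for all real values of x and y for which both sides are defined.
Claim: e^x / e^y = e^(x-y).
Reasoning: 1/e^y = e^(-y), so e^x / e^y = e^x · e^(-y) = e^(x + (-y)) = e^(x-y) by the product rule for exponents.
So the two sides agree for all real values of x and y for which both sides are defined.

Conclusion: Yes, this is an identity.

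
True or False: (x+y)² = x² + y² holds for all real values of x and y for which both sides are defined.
False.

Claim: (x+y)² = x² + y².
Test a specific point where both sides are defined: x = -2, y = -1.
LHS = (x+y)² ≈ 9.0000
RHS = x² + y² ≈ 5.0000
Since 9.0000 ≠ 5.0000, the equation fails at this point, so it cannot hold for all real values of x and y for which both sides are defined.
The correct expansion is (x+y)² = x² + 2xy + y²; the cross term 2xy is missing.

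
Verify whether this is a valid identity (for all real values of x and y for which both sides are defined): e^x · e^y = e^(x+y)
Claim: e^x · e^y = e^(x+y).
Reasoning: This is the law of exponents for a common base: multiplying powers adds exponents. E.g. from the series, (Σ x^j/j!)(Σ y^k/k!) = Σ_m (Σ_{j+k=m} x^j y^k/(j!k!)) = Σ_m (x+y)^m/m! by the binomial theorem.
So the two sides agree for all real values of x and y for which both sides are defined.

Conclusion: Yes, this is an identity.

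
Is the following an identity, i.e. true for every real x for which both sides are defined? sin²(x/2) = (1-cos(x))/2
Claim: sin²(x/2) = (1-cos(x))/2.
Reasoning: Use cos(2θ) = 1 - 2sin²θ with θ = x/2: cos(x) = 1 - 2sin²(x/2). Solving for sin²(x/2) gives (1 - cos(x))/2.
So the two sides agree for every real x for which both sides are defined.

Conclusion: Yes, this is an identity.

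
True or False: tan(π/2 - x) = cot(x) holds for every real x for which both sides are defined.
True.

Claim: tan(π/2 - x) = cot(x).
Reasoning: tan(π/2 - x) = sin(π/2 - x)/cos(π/2 - x) = cos(x)/sin(x) = cot(x), using the cofunction identities sin(π/2 - x) = cos(x) and cos(π/2 - x) = sin(x).
So the two sides agree for every real x for which both sides are defined.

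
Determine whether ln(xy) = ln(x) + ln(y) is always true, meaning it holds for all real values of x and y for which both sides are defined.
Claim: ln(xy) = ln(x) + ln(y).
Reasoning: Both sides are simultaneously defined only when x, y > 0. Write x = e^p, y = e^q (p = ln x, q = ln y). Then xy = e^p · e^q = e^(p+q), so ln(xy) = p + q = ln(x) + ln(y).
So the two sides agree for all real values of x and y for which both sides are defined.

Conclusion: Yes, this is an identity.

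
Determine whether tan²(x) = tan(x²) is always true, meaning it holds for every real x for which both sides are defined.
No, this is NOT an identity.

Claim: tan²(x) = tan(x²).
Test a specific point where both sides are defined: x = 2π/3.
LHS = tan²(x) ≈ 3.0000
RHS = tan(x²) ≈ 2.9590
Since 3.0000 ≠ 2.9590, the equation fails at this point, so it cannot hold for every real x for which both sides are defined.
tan²(x) means (tan x)², squaring the output; tan(x²) squares the input. These are different functions.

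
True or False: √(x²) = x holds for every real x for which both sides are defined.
False.

Claim: √(x²) = x.
Test a specific point where both sides are defined: x = -3.
LHS = √(x²) ≈ 3.0000
RHS = x ≈ -3.0000
Since 3.0000 ≠ -3.0000, the equation fails at this point, so it cannot hold for every real x for which both sides are defined.
√(x²) = |x|, which differs from x whenever x < 0 (both sides are defined for every real x).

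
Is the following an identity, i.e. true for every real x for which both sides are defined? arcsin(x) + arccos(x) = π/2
Claim: arcsin(x) + arccos(x) = π/2.
Reasoning: Both sides are defined for -1 ≤ x ≤ 1. Let θ = arcsin(x), so sin θ = x and θ ∈ [-π/2, π/2]. Then cos(π/2 - θ) = sin θ = x and π/2 - θ ∈ [0, π], which is exactly the range of arccos, so arccos(x) = π/2 - θ. Adding: arcsin(x) + arccos(x) = θ + (π/2 - θ) = π/2.
So the two sides agree for every real x for which both sides are defined.

Conclusion: Yes, this is an identity.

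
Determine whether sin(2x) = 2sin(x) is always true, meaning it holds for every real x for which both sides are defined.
No, this is NOT an identity.

Claim: sin(2x) = 2sin(x).
Test a specific point where both sides are defined: x = π/6.
LHS = sin(2x) ≈ 0.8660
RHS = 2sin(x) ≈ 1.0000
Since 0.8660 ≠ 1.0000, the equation fails at this point, so it cannot hold for every real x for which both sides are defined.
The correct double-angle formula is sin(2x) = 2sin(x)cos(x).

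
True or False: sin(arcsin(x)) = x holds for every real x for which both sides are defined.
True.

Claim: sin(arcsin(x)) = x.
Reasoning: For -1 ≤ x ≤ 1 (where arcsin is defined), arcsin(x) is by definition an angle whose sine equals x. Taking the sine of that angle returns x. (Note the other order, arcsin(sin x) = x, is NOT an identity.)
So the two sides agree for every real x for which both sides are defined.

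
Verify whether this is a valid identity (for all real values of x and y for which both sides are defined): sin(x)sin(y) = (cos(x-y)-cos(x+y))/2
Claim: sin(x)sin(y) = (cos(x-y)-cos(x+y))/2.
Reasoning: cos(x-y) = cos(x)cos(y) + sin(x)sin(y) and cos(x+y) = cos(x)cos(y) - sin(x)sin(y). Subtracting, cos(x-y) - cos(x+y) = 2sin(x)sin(y); divide by 2.
So the two sides agree for all real values of x and y for which both sides are defined.

Conclusion: Yes, this is an identity.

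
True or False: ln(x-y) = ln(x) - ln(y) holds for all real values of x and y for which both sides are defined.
False.

Claim: ln(x-y) = ln(x) - ln(y).
Test a specific point where both sides are defined: x = 5, y = 1/2.
LHS = ln(x-y) ≈ 1.5041
RHS = ln(x) - ln(y) ≈ 2.3026
Since 1.5041 ≠ 2.3026, the equation fails at this point, so it cannot hold for all real values of x and y for which both sides are defined.
ln(x) - ln(y) = ln(x/y), not ln(x-y).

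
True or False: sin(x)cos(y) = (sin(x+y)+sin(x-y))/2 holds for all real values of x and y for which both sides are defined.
Claim: sin(x)cos(y) = (sin(x+y)+sin(x-y))/2.
Reasoning: sin(x+y) = sin(x)cos(y) + cos(x)sin(y) and sin(x-y) = sin(x)cos(y) - cos(x)sin(y). Adding, sin(x+y) + sin(x-y) = 2sin(x)cos(y); divide by 2.
So the two sides agree for all real values of x and y for which both sides are defined.

Conclusion: True.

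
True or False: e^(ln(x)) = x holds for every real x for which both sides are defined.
Claim: e^(ln(x)) = x.
Reasoning: For x > 0, ln(x) is by definition the exponent p such that e^p = x. Raising e to that exponent therefore returns x: e^(ln x) = x.
So the two sides agree for every real x for which both sides are defined.

Conclusion: True.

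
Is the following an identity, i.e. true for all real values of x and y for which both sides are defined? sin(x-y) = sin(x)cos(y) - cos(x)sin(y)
Yes, this is an identity.

Claim: sin(x-y) = sin(x)cos(y) - cos(x)sin(y).
Reasoning: Replace y by -y in sin(x+y) = sin(x)cos(y) + cos(x)sin(y) and use cos(-y) = cos(y), sin(-y) = -sin(y): sin(x-y) = sin(x)cos(y) - cos(x)sin(y).
So the two sides agree for all real values of x and y for which both sides are defined.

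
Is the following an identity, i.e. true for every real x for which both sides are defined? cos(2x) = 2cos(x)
Claim: cos(2x) = 2cos(x).
Test a specific point where both sides are defined: x = π/6.
LHS = cos(2x) ≈ 0.5000
RHS = 2cos(x) ≈ 1.7321
Since 0.5000 ≠ 1.7321, the equation fails at this point, so it cannot hold for every real x for which both sides are defined.
The correct double-angle formula is cos(2x) = cos²x - sin²x.

Conclusion: No, this is NOT an identity.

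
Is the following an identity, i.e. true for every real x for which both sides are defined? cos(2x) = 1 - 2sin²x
Claim: cos(2x) = 1 - 2sin²x.
Reasoning: cos(2x) = cos²x - sin²x. Replace cos²x by 1 - sin²x: (1 - sin²x) - sin²x = 1 - 2sin²x.
So the two sides agree for every real x for which both sides are defined.

Conclusion: Yes, this is an identity.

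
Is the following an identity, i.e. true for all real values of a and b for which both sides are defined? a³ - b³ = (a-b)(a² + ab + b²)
Yes, this is an identity.

Claim: a³ - b³ = (a-b)(a² + ab + b²).
Reasoning: Expand the right side: (a-b)(a² + ab + b²) = a³ + a²b + ab² - a²b - ab² - b³ = a³ - b³ (the middle terms cancel in pairs).
So the two sides agree for all real values of a and b for which both sides are defined.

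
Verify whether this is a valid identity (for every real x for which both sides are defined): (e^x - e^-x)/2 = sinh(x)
Claim: (e^x - e^-x)/2 = sinh(x).
Reasoning: This is exactly the definition of the hyperbolic sine: sinh(x) := (e^x - e^-x)/2.
So the two sides agree for every real x for which both sides are defined.

Conclusion: Yes, this is an identity.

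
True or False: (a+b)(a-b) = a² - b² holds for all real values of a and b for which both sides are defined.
Claim: (a+b)(a-b) = a² - b².
Reasoning: Expand: (a+b)(a-b) = a² - ab + ba - b² = a² - b² (the cross terms cancel).
So the two sides agree for all real values of a and b for which both sides are defined.

Conclusion: True.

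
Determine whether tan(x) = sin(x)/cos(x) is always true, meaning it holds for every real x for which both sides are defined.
Yes, this is an identity.

Claim: tan(x) = sin(x)/cos(x).
Reasoning: For an angle x whose terminal point on the unit circle is (cos x, sin x), tan(x) is defined as the ratio (second coordinate)/(first coordinate) = sin(x)/cos(x), wherever cos(x) ≠ 0.
So the two sides agree for every real x for which both sides are defined.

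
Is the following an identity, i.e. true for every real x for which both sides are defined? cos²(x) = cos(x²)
Claim: cos²(x) = cos(x²).
Test a specific point where both sides are defined: x = π/3.
LHS = cos²(x) ≈ 0.2500
RHS = cos(x²) ≈ 0.4566
Since 0.2500 ≠ 0.4566, the equation fails at this point, so it cannot hold for every real x for which both sides are defined.
cos²(x) means (cos x)², squaring the output; cos(x²) squares the input. These are different functions.

Conclusion: No, this is NOT an identity.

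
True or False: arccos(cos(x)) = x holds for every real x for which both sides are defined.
False.

Claim: arccos(cos(x)) = x.
Test a specific point where both sides are defined: x = -π/2.
LHS = arccos(cos(x)) ≈ 1.5708
RHS = x ≈ -1.5708
Since 1.5708 ≠ -1.5708, the equation fails at this point, so it cannot hold for every real x for which both sides are defined.
arccos only returns values in [0, π], so arccos(cos(x)) = x holds only for x in that interval, not for all real x.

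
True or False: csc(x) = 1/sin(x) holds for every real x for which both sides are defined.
True.

Claim: csc(x) = 1/sin(x).
Reasoning: csc(x) is by definition the reciprocal of sin(x), wherever sin(x) ≠ 0.
So the two sides agree for every real x for which both sides are defined.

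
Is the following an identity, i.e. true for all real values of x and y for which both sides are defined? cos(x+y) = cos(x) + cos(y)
Claim: cos(x+y) = cos(x) + cos(y).
Test a specific point where both sides are defined: x = 2π/3, y = 2π/3.
LHS = cos(x+y) ≈ -0.5000
RHS = cos(x) + cos(y) ≈ -1.0000
Since -0.5000 ≠ -1.0000, the equation fails at this point, so it cannot hold for all real values of x and y for which both sides are defined.
The correct expansion is cos(x+y) = cos(x)cos(y) - sin(x)sin(y); cosine is not additive.

Conclusion: No, this is NOT an identity.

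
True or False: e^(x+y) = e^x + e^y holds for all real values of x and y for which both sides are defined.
False.

Claim: e^(x+y) = e^x + e^y.
Test a specific point where both sides are defined: x = -3, y = -3.
LHS = e^(x+y) ≈ 0.0025
RHS = e^x + e^y ≈ 0.0996
Since 0.0025 ≠ 0.0996, the equation fails at this point, so it cannot hold for all real values of x and y for which both sides are defined.
The correct rule is e^(x+y) = e^x · e^y (a product, not a sum).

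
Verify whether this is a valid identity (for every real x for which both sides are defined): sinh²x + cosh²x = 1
Claim: sinh²x + cosh²x = 1.
Test a specific point where both sides are defined: x = 2.
LHS = sinh²x + cosh²x ≈ 27.3082
RHS = 1 ≈ 1.0000
Since 27.3082 ≠ 1.0000, the equation fails at this point, so it cannot hold for every real x for which both sides are defined.
The correct hyperbolic identity is cosh²x - sinh²x = 1 (a difference); the sum sinh²x + cosh²x equals cosh(2x).

Conclusion: No, this is NOT an identity.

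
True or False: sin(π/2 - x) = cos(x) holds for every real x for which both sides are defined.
True.

Claim: sin(π/2 - x) = cos(x).
Reasoning: Use sin(u - v) = sin(u)cos(v) - cos(u)sin(v) with u = π/2, v = x: sin(π/2)cos(x) - cos(π/2)sin(x) = 1·cos(x) - 0·sin(x) = cos(x).
So the two sides agree for every real x for which both sides are defined.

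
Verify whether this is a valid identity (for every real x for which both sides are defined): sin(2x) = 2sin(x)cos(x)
Yes, this is an identity.

Claim: sin(2x) = 2sin(x)cos(x).
Reasoning: Put y = x in the addition formula sin(x+y) = sin(x)cos(y) + cos(x)sin(y): sin(2x) = sin(x)cos(x) + cos(x)sin(x) = 2sin(x)cos(x).
So the two sides agree for every real x for which both sides are defined.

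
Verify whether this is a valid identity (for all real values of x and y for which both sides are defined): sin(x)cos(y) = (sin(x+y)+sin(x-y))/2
Yes, this is an identity.

Claim: sin(x)cos(y) = (sin(x+y)+sin(x-y))/2.
Reasoning: sin(x+y) = sin(x)cos(y) + cos(x)sin(y) and sin(x-y) = sin(x)cos(y) - cos(x)sin(y). Adding, sin(x+y) + sin(x-y) = 2sin(x)cos(y); divide by 2.
So the two sides agree for all real values of x and y for which both sides are defined.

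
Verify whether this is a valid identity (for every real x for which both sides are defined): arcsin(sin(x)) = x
No, this is NOT an identity.

Claim: arcsin(sin(x)) = x.
Test a specific point where both sides are defined: x = 3π/4.
LHS = arcsin(sin(x)) ≈ 0.7854
RHS = x ≈ 2.3562
Since 0.7854 ≠ 2.3562, the equation fails at this point, so it cannot hold for every real x for which both sides are defined.
arcsin only returns values in [-π/2, π/2], so arcsin(sin(x)) = x holds only for x in that interval, not for all real x.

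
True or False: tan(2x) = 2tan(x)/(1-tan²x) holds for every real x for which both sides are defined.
True.

Claim: tan(2x) = 2tan(x)/(1-tan²x).
Reasoning: tan(2x) = sin(2x)/cos(2x) = 2sin(x)cos(x) / (cos²x - sin²x). Divide numerator and denominator by cos²x: 2tan(x) / (1 - tan²x).
So the two sides agree for every real x for which both sides are defined.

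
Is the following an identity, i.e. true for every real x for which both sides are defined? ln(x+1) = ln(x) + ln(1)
No, this is NOT an identity.

Claim: ln(x+1) = ln(x) + ln(1).
Test a specific point where both sides are defined: x = 1/2.
LHS = ln(x+1) ≈ 0.4055
RHS = ln(x) + ln(1) ≈ -0.6931
Since 0.4055 ≠ -0.6931, the equation fails at this point, so it cannot hold for every real x for which both sides are defined.
ln(1) = 0, so the right side is just ln(x), which differs from ln(x+1).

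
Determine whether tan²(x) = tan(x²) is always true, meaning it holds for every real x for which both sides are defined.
No, this is NOT an identity.

Claim: tan²(x) = tan(x²).
Test a specific point where both sides are defined: x = -π/4.
LHS = tan²(x) ≈ 1.0000
RHS = tan(x²) ≈ 0.7092
Since 1.0000 ≠ 0.7092, the equation fails at this point, so it cannot hold for every real x for which both sides are defined.
tan²(x) means (tan x)², squaring the output; tan(x²) squares the input. These are different functions.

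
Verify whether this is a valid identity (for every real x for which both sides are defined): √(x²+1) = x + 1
No, this is NOT an identity.

Claim: √(x²+1) = x + 1.
Test a specific point where both sides are defined: x = 3/2.
LHS = √(x²+1) ≈ 1.8028
RHS = x + 1 ≈ 2.5000
Since 1.8028 ≠ 2.5000, the equation fails at this point, so it cannot hold for every real x for which both sides are defined.
(x+1)² = x² + 2x + 1 ≠ x² + 1 unless x = 0.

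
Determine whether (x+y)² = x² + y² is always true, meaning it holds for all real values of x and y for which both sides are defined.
Claim: (x+y)² = x² + y².
Test a specific point where both sides are defined: x = 5, y = 4.
LHS = (x+y)² ≈ 81.0000
RHS = x² + y² ≈ 41.0000
Since 81.0000 ≠ 41.0000, the equation fails at this point, so it cannot hold for all real values of x and y for which both sides are defined.
The correct expansion is (x+y)² = x² + 2xy + y²; the cross term 2xy is missing.

Conclusion: No, this is NOT an identity.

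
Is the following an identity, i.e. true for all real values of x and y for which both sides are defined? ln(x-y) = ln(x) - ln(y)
No, this is NOT an identity.

Claim: ln(x-y) = ln(x) - ln(y).
Test a specific point where both sides are defined: x = 5, y = 4.
LHS = ln(x-y) ≈ 0.0000
RHS = ln(x) - ln(y) ≈ 0.2231
Since 0.0000 ≠ 0.2231, the equation fails at this point, so it cannot hold for all real values of x and y for which both sides are defined.
ln(x) - ln(y) = ln(x/y), not ln(x-y).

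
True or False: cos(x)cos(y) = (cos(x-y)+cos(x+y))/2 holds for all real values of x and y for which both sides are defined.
Claim: cos(x)cos(y) = (cos(x-y)+cos(x+y))/2.
Reasoning: cos(x-y) = cos(x)cos(y) + sin(x)sin(y) and cos(x+y) = cos(x)cos(y) - sin(x)sin(y). Adding, cos(x-y) + cos(x+y) = 2cos(x)cos(y); divide by 2.
So the two sides agree for all real values of x and y for which both sides are defined.

Conclusion: True.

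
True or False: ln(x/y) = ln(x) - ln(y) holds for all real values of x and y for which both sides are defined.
Claim: ln(x/y) = ln(x) - ln(y).
Reasoning: Both sides are simultaneously defined only when x, y > 0. Write x = e^p, y = e^q. Then x/y = e^(p-q), so ln(x/y) = p - q = ln(x) - ln(y).
So the two sides agree for all real values of x and y for which both sides are defined.

Conclusion: True.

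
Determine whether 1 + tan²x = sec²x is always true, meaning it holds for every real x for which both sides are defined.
Claim: 1 + tan²x = sec²x.
Reasoning: Start from sin²x + cos²x = 1 and divide every term by cos²x (allowed wherever tan x and sec x are defined): tan²x + 1 = 1/cos²x = sec²x.
So the two sides agree for every real x for which both sides are defined.

Conclusion: Yes, this is an identity.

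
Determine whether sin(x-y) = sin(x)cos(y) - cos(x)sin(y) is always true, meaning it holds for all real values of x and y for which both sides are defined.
Claim: sin(x-y) = sin(x)cos(y) - cos(x)sin(y).
Reasoning: Replace y by -y in sin(x+y) = sin(x)cos(y) + cos(x)sin(y) and use cos(-y) = cos(y), sin(-y) = -sin(y): sin(x-y) = sin(x)cos(y) - cos(x)sin(y).
So the two sides agree for all real values of x and y for which both sides are defined.

Conclusion: Yes, this is an identity.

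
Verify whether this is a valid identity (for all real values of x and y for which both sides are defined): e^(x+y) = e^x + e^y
Claim: e^(x+y) = e^x + e^y.
Test a specific point where both sides are defined: x = 3/2, y = -2.
LHS = e^(x+y) ≈ 0.6065
RHS = e^x + e^y ≈ 4.6170
Since 0.6065 ≠ 4.6170, the equation fails at this point, so it cannot hold for all real values of x and y for which both sides are defined.
The correct rule is e^(x+y) = e^x · e^y (a product, not a sum).

Conclusion: No, this is NOT an identity.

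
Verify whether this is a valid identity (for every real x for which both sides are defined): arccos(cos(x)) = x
No, this is NOT an identity.

Claim: arccos(cos(x)) = x.
Test a specific point where both sides are defined: x = -π/3.
LHS = arccos(cos(x)) ≈ 1.0472
RHS = x ≈ -1.0472
Since 1.0472 ≠ -1.0472, the equation fails at this point, so it cannot hold for every real x for which both sides are defined.
arccos only returns values in [0, π], so arccos(cos(x)) = x holds only for x in that interval, not for all real x.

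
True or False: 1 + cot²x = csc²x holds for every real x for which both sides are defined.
True.

Claim: 1 + cot²x = csc²x.
Reasoning: Start from sin²x + cos²x = 1 and divide every term by sin²x (allowed wherever cot x and csc x are defined): 1 + cot²x = 1/sin²x = csc²x.
So the two sides agree for every real x for which both sides are defined.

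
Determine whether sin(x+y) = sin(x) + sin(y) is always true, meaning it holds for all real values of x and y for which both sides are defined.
Claim: sin(x+y) = sin(x) + sin(y).
Test a specific point where both sides are defined: x = π/3, y = π/6.
LHS = sin(x+y) ≈ 1.0000
RHS = sin(x) + sin(y) ≈ 1.3660
Since 1.0000 ≠ 1.3660, the equation fails at this point, so it cannot hold for all real values of x and y for which both sides are defined.
The correct expansion is sin(x+y) = sin(x)cos(y) + cos(x)sin(y); sine is not additive.

Conclusion: No, this is NOT an identity.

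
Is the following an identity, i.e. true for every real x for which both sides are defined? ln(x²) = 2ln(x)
Claim: ln(x²) = 2ln(x).
Reasoning: The right side requires x > 0. For x > 0, x² = (e^(ln x))² = e^(2ln x), so ln(x²) = 2ln(x). (For x < 0 the right side is undefined, so those values are outside the claim.)
So the two sides agree for every real x for which both sides are defined.

Conclusion: Yes, this is an identity.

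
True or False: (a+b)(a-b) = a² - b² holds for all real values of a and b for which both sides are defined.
Claim: (a+b)(a-b) = a² - b².
Reasoning: Expand: (a+b)(a-b) = a² - ab + ba - b² = a² - b² (the cross terms cancel).
So the two sides agree for all real values of a and b for which both sides are defined.

Conclusion: True.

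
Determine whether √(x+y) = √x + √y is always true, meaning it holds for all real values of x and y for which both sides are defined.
Claim: √(x+y) = √x + √y.
Test a specific point where both sides are defined: x = 5, y = 4.
LHS = √(x+y) ≈ 3.0000
RHS = √x + √y ≈ 4.2361
Since 3.0000 ≠ 4.2361, the equation fails at this point, so it cannot hold for all real values of x and y for which both sides are defined.
Squaring the right side gives x + 2√(xy) + y, not x + y.

Conclusion: No, this is NOT an identity.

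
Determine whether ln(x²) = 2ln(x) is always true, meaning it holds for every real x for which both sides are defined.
Yes, this is an identity.

Claim: ln(x²) = 2ln(x).
Reasoning: The right side requires x > 0. For x > 0, x² = (e^(ln x))² = e^(2ln x), so ln(x²) = 2ln(x). (For x < 0 the right side is undefined, so those values are outside the claim.)
So the two sides agree for every real x for which both sides are defined.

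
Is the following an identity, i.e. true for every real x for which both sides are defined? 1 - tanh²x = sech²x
Yes, this is an identity.

Claim: 1 - tanh²x = sech²x.
Reasoning: Divide cosh²x - sinh²x = 1 through by cosh²x (never zero): 1 - tanh²x = 1/cosh²x = sech²x.
So the two sides agree for every real x for which both sides are defined.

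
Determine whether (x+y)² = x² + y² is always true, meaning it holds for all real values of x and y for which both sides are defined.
No, this is NOT an identity.

Claim: (x+y)² = x² + y².
Test a specific point where both sides are defined: x = -3, y = 1.
LHS = (x+y)² ≈ 4.0000
RHS = x² + y² ≈ 10.0000
Since 4.0000 ≠ 10.0000, the equation fails at this point, so it cannot hold for all real values of x and y for which both sides are defined.
The correct expansion is (x+y)² = x² + 2xy + y²; the cross term 2xy is missing.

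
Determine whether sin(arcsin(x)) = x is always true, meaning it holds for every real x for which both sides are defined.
Yes, this is an identity.

Claim: sin(arcsin(x)) = x.
Reasoning: For -1 ≤ x ≤ 1 (where arcsin is defined), arcsin(x) is by definition an angle whose sine equals x. Taking the sine of that angle returns x. (Note the other order, arcsin(sin x) = x, is NOT an identity.)
So the two sides agree for every real x for which both sides are defined.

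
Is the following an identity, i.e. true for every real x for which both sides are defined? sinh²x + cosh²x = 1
Claim: sinh²x + cosh²x = 1.
Test a specific point where both sides are defined: x = 4.
LHS = sinh²x + cosh²x ≈ 1490.4792
RHS = 1 ≈ 1.0000
Since 1490.4792 ≠ 1.0000, the equation fails at this point, so it cannot hold for every real x for which both sides are defined.
The correct hyperbolic identity is cosh²x - sinh²x = 1 (a difference); the sum sinh²x + cosh²x equals cosh(2x).

Conclusion: No, this is NOT an identity.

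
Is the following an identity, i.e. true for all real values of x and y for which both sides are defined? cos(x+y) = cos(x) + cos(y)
Claim: cos(x+y) = cos(x) + cos(y).
Test a specific point where both sides are defined: x = π, y = π/6.
LHS = cos(x+y) ≈ -0.8660
RHS = cos(x) + cos(y) ≈ -0.1340
Since -0.8660 ≠ -0.1340, the equation fails at this point, so it cannot hold for all real values of x and y for which both sides are defined.
The correct expansion is cos(x+y) = cos(x)cos(y) - sin(x)sin(y); cosine is not additive.

Conclusion: No, this is NOT an identity.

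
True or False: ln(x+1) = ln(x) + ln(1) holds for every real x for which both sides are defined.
False.

Claim: ln(x+1) = ln(x) + ln(1).
Test a specific point where both sides are defined: x = 4.
LHS = ln(x+1) ≈ 1.6094
RHS = ln(x) + ln(1) ≈ 1.3863
Since 1.6094 ≠ 1.3863, the equation fails at this point, so it cannot hold for every real x for which both sides are defined.
ln(1) = 0, so the right side is just ln(x), which differs from ln(x+1).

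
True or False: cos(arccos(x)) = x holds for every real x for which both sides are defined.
True.

Claim: cos(arccos(x)) = x.
Reasoning: For -1 ≤ x ≤ 1 (where arccos is defined), arccos(x) is by definition an angle whose cosine equals x. Taking the cosine of that angle returns x. (Note the other order, arccos(cos x) = x, is NOT an identity.)
So the two sides agree for every real x for which both sides are defined.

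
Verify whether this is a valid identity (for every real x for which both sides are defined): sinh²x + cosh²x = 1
Claim: sinh²x + cosh²x = 1.
Test a specific point where both sides are defined: x = 4.
LHS = sinh²x + cosh²x ≈ 1490.4792
RHS = 1 ≈ 1.0000
Since 1490.4792 ≠ 1.0000, the equation fails at this point, so it cannot hold for every real x for which both sides are defined.
The correct hyperbolic identity is cosh²x - sinh²x = 1 (a difference); the sum sinh²x + cosh²x equals cosh(2x).

Conclusion: No, this is NOT an identity.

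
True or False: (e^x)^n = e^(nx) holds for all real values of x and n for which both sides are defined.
Claim: (e^x)^n = e^(nx).
Reasoning: e^x is a positive real number, and for a positive base B and real exponent n, B^n = e^(n·ln B). With B = e^x, ln B = x, so (e^x)^n = e^(n·x).
So the two sides agree for all real values of x and n for which both sides are defined.

Conclusion: True.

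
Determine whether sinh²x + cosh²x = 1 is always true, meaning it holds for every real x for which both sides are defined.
Claim: sinh²x + cosh²x = 1.
Test a specific point where both sides are defined: x = 3/2.
LHS = sinh²x + cosh²x ≈ 10.0677
RHS = 1 ≈ 1.0000
Since 10.0677 ≠ 1.0000, the equation fails at this point, so it cannot hold for every real x for which both sides are defined.
The correct hyperbolic identity is cosh²x - sinh²x = 1 (a difference); the sum sinh²x + cosh²x equals cosh(2x).

Conclusion: No, this is NOT an identity.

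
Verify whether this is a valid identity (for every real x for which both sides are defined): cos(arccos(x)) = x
Claim: cos(arccos(x)) = x.
Reasoning: For -1 ≤ x ≤ 1 (where arccos is defined), arccos(x) is by definition an angle whose cosine equals x. Taking the cosine of that angle returns x. (Note the other order, arccos(cos x) = x, is NOT an identity.)
So the two sides agree for every real x for which both sides are defined.

Conclusion: Yes, this is an identity.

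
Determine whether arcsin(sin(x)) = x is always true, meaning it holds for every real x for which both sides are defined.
No, this is NOT an identity.

Claim: arcsin(sin(x)) = x.
Test a specific point where both sides are defined: x = π.
LHS = arcsin(sin(x)) ≈ 0.0000
RHS = x ≈ 3.1416
Since 0.0000 ≠ 3.1416, the equation fails at this point, so it cannot hold for every real x for which both sides are defined.
arcsin only returns values in [-π/2, π/2], so arcsin(sin(x)) = x holds only for x in that interval, not for all real x.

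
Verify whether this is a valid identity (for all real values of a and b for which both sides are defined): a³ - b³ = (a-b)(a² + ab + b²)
Yes, this is an identity.

Claim: a³ - b³ = (a-b)(a² + ab + b²).
Reasoning: Expand the right side: (a-b)(a² + ab + b²) = a³ + a²b + ab² - a²b - ab² - b³ = a³ - b³ (the middle terms cancel in pairs).
So the two sides agree for all real values of a and b for which both sides are defined.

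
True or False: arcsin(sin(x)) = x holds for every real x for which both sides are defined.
Claim: arcsin(sin(x)) = x.
Test a specific point where both sides are defined: x = 2π/3.
LHS = arcsin(sin(x)) ≈ 1.0472
RHS = x ≈ 2.0944
Since 1.0472 ≠ 2.0944, the equation fails at this point, so it cannot hold for every real x for which both sides are defined.
arcsin only returns values in [-π/2, π/2], so arcsin(sin(x)) = x holds only for x in that interval, not for all real x.

Conclusion: False.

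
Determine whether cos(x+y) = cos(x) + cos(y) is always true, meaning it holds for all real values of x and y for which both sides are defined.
No, this is NOT an identity.

Claim: cos(x+y) = cos(x) + cos(y).
Test a specific point where both sides are defined: x = π/6, y = π/4.
LHS = cos(x+y) ≈ 0.2588
RHS = cos(x) + cos(y) ≈ 1.5731
Since 0.2588 ≠ 1.5731, the equation fails at this point, so it cannot hold for all real values of x and y for which both sides are defined.
The correct expansion is cos(x+y) = cos(x)cos(y) - sin(x)sin(y); cosine is not additive.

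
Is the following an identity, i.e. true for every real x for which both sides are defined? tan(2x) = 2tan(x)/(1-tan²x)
Yes, this is an identity.

Claim: tan(2x) = 2tan(x)/(1-tan²x).
Reasoning: tan(2x) = sin(2x)/cos(2x) = 2sin(x)cos(x) / (cos²x - sin²x). Divide numerator and denominator by cos²x: 2tan(x) / (1 - tan²x).
So the two sides agree for every real x for which both sides are defined.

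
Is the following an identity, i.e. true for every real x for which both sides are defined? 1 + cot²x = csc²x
Claim: 1 + cot²x = csc²x.
Reasoning: Start from sin²x + cos²x = 1 and divide every term by sin²x (allowed wherever cot x and csc x are defined): 1 + cot²x = 1/sin²x = csc²x.
So the two sides agree for every real x for which both sides are defined.

Conclusion: Yes, this is an identity.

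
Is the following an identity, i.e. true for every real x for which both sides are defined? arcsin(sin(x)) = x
No, this is NOT an identity.

Claim: arcsin(sin(x)) = x.
Test a specific point where both sides are defined: x = π.
LHS = arcsin(sin(x)) ≈ 0.0000
RHS = x ≈ 3.1416
Since 0.0000 ≠ 3.1416, the equation fails at this point, so it cannot hold for every real x for which both sides are defined.
arcsin only returns values in [-π/2, π/2], so arcsin(sin(x)) = x holds only for x in that interval, not for all real x.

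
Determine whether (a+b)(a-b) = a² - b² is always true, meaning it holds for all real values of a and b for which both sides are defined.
Claim: (a+b)(a-b) = a² - b².
Reasoning: Expand: (a+b)(a-b) = a² - ab + ba - b² = a² - b² (the cross terms cancel).
So the two sides agree for all real values of a and b for which both sides are defined.

Conclusion: Yes, this is an identity.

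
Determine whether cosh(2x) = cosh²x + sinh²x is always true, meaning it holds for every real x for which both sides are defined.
Claim: cosh(2x) = cosh²x + sinh²x.
Reasoning: cosh²x = (e^(2x) + 2 + e^(-2x))/4 and sinh²x = (e^(2x) - 2 + e^(-2x))/4. Adding gives (2e^(2x) + 2e^(-2x))/4 = (e^(2x) + e^(-2x))/2 = cosh(2x).
So the two sides agree for every real x for which both sides are defined.

Conclusion: Yes, this is an identity.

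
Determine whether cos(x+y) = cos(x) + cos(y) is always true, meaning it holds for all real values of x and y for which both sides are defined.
No, this is NOT an identity.

Claim: cos(x+y) = cos(x) + cos(y).
Test a specific point where both sides are defined: x = -π/6, y = -π/3.
LHS = cos(x+y) ≈ 0.0000
RHS = cos(x) + cos(y) ≈ 1.3660
Since 0.0000 ≠ 1.3660, the equation fails at this point, so it cannot hold for all real values of x and y for which both sides are defined.
The correct expansion is cos(x+y) = cos(x)cos(y) - sin(x)sin(y); cosine is not additive.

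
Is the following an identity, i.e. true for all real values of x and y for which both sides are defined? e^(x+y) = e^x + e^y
Claim: e^(x+y) = e^x + e^y.
Test a specific point where both sides are defined: x = 2, y = 1/2.
LHS = e^(x+y) ≈ 12.1825
RHS = e^x + e^y ≈ 9.0378
Since 12.1825 ≠ 9.0378, the equation fails at this point, so it cannot hold for all real values of x and y for which both sides are defined.
The correct rule is e^(x+y) = e^x · e^y (a product, not a sum).

Conclusion: No, this is NOT an identity.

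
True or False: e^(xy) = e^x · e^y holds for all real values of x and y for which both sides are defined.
False.

Claim: e^(xy) = e^x · e^y.
Test a specific point where both sides are defined: x = 1/2, y = 2.
LHS = e^(xy) ≈ 2.7183
RHS = e^x · e^y ≈ 12.1825
Since 2.7183 ≠ 12.1825, the equation fails at this point, so it cannot hold for all real values of x and y for which both sides are defined.
e^x · e^y = e^(x+y), not e^(xy).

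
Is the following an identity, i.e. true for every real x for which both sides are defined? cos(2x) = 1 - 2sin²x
Claim: cos(2x) = 1 - 2sin²x.
Reasoning: cos(2x) = cos²x - sin²x. Replace cos²x by 1 - sin²x: (1 - sin²x) - sin²x = 1 - 2sin²x.
So the two sides agree for every real x for which both sides are defined.

Conclusion: Yes, this is an identity.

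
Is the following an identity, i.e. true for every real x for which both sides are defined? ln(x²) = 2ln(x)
Yes, this is an identity.

Claim: ln(x²) = 2ln(x).
Reasoning: The right side requires x > 0. For x > 0, x² = (e^(ln x))² = e^(2ln x), so ln(x²) = 2ln(x). (For x < 0 the right side is undefined, so those values are outside the claim.)
So the two sides agree for every real x for which both sides are defined.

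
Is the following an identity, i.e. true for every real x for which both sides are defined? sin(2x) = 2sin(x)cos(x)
Claim: sin(2x) = 2sin(x)cos(x).
Reasoning: Put y = x in the addition formula sin(x+y) = sin(x)cos(y) + cos(x)sin(y): sin(2x) = sin(x)cos(x) + cos(x)sin(x) = 2sin(x)cos(x).
So the two sides agree for every real x for which both sides are defined.

Conclusion: Yes, this is an identity.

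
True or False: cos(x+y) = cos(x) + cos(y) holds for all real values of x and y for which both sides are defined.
Claim: cos(x+y) = cos(x) + cos(y).
Test a specific point where both sides are defined: x = -π/2, y = π/6.
LHS = cos(x+y) ≈ 0.5000
RHS = cos(x) + cos(y) ≈ 0.8660
Since 0.5000 ≠ 0.8660, the equation fails at this point, so it cannot hold for all real values of x and y for which both sides are defined.
The correct expansion is cos(x+y) = cos(x)cos(y) - sin(x)sin(y); cosine is not additive.

Conclusion: False.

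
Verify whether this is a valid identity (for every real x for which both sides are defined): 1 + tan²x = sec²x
Yes, this is an identity.

Claim: 1 + tan²x = sec²x.
Reasoning: Start from sin²x + cos²x = 1 and divide every term by cos²x (allowed wherever tan x and sec x are defined): tan²x + 1 = 1/cos²x = sec²x.
So the two sides agree for every real x for which both sides are defined.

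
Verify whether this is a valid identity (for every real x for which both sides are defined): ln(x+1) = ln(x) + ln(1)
No, this is NOT an identity.

Claim: ln(x+1) = ln(x) + ln(1).
Test a specific point where both sides are defined: x = 2.
LHS = ln(x+1) ≈ 1.0986
RHS = ln(x) + ln(1) ≈ 0.6931
Since 1.0986 ≠ 0.6931, the equation fails at this point, so it cannot hold for every real x for which both sides are defined.
ln(1) = 0, so the right side is just ln(x), which differs from ln(x+1).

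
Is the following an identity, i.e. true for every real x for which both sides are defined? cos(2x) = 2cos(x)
No, this is NOT an identity.

Claim: cos(2x) = 2cos(x).
Test a specific point where both sides are defined: x = π/3.
LHS = cos(2x) ≈ -0.5000
RHS = 2cos(x) ≈ 1.0000
Since -0.5000 ≠ 1.0000, the equation fails at this point, so it cannot hold for every real x for which both sides are defined.
The correct double-angle formula is cos(2x) = cos²x - sin²x.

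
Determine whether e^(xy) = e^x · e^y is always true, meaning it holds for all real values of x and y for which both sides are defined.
Claim: e^(xy) = e^x · e^y.
Test a specific point where both sides are defined: x = -3, y = -2.
LHS = e^(xy) ≈ 403.4288
RHS = e^x · e^y ≈ 0.0067
Since 403.4288 ≠ 0.0067, the equation fails at this point, so it cannot hold for all real values of x and y for which both sides are defined.
e^x · e^y = e^(x+y), not e^(xy).

Conclusion: No, this is NOT an identity.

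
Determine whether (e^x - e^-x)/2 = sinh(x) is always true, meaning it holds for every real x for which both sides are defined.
Claim: (e^x - e^-x)/2 = sinh(x).
Reasoning: This is exactly the definition of the hyperbolic sine: sinh(x) := (e^x - e^-x)/2.
So the two sides agree for every real x for which both sides are defined.

Conclusion: Yes, this is an identity.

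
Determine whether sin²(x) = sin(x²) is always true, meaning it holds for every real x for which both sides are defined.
Claim: sin²(x) = sin(x²).
Test a specific point where both sides are defined: x = -π/4.
LHS = sin²(x) ≈ 0.5000
RHS = sin(x²) ≈ 0.5785
Since 0.5000 ≠ 0.5785, the equation fails at this point, so it cannot hold for every real x for which both sides are defined.
sin²(x) means (sin x)², squaring the output; sin(x²) squares the input. These are different functions.

Conclusion: No, this is NOT an identity.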